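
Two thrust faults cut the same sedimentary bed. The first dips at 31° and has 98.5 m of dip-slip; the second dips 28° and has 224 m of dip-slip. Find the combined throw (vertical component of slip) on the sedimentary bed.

156 m

throw_A = 98.5 × sin(31°) = 50.73 m
throw_B = 224 × sin(28°) = 105.2 m
total = 50.73 + 105.2 = 156 m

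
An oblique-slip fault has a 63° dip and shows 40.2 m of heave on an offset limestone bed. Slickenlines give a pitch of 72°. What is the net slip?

dip-slip = heave / cos(dip) = 40.2 / cos(63°) = 88.55 m
net slip = dip-slip / sin(rake) = 88.55 / sin(72°) = 93.1 m

93.1 m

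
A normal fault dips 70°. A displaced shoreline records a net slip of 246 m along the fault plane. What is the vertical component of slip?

throw = dip-slip × sin(dip) = 246 m × sin(70°) = 231 m

231 m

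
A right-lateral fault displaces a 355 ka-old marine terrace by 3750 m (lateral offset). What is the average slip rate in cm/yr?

rate = 3750 m / 355 ka = 0.0106 m/yr = 1.06 cm/yr

1.06 cm/yr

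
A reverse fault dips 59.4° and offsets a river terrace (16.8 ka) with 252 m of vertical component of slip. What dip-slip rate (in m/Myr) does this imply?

dip-slip = throw / sin(dip) = 252 m / sin(59.4°) = 292.8 m
rate = 292.8 m / 16.8 ka = 0.0174 m/yr = 17400 m/Myr

17400 m/Myr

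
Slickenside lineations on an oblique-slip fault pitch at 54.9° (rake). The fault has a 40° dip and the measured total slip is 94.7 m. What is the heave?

dip-slip = net slip × sin(rake) = 94.7 m × sin(54.9°) = 77.48 m
heave = dip-slip × cos(dip) = 77.48 × cos(40°) = 59.4 m

59.4 m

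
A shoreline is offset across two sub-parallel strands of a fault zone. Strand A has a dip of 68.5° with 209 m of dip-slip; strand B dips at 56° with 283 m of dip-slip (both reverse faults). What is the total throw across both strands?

throw_A = 209 × sin(68.5°) = 194.5 m
throw_B = 283 × sin(56°) = 234.6 m
total = 194.5 + 234.6 = 429 m

429 m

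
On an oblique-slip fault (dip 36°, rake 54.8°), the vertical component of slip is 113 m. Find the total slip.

dip-slip = throw / sin(dip) = 113 / sin(36°) = 192.2 m
net slip = dip-slip / sin(rake) = 192.2 / sin(54.8°) = 235 m

235 m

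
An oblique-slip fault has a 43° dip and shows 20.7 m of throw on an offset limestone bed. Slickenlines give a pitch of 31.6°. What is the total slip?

dip-slip = throw / sin(dip) = 20.7 / sin(43°) = 30.35 m
net slip = dip-slip / sin(rake) = 30.35 / sin(31.6°) = 57.9 m

57.9 m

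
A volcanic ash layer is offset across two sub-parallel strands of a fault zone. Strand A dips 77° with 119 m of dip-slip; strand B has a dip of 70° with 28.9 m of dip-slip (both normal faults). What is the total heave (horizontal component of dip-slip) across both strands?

36.7 m

heave_A = 119 × cos(77°) = 26.77 m
heave_B = 28.9 × cos(70°) = 9.884 m
total = 26.77 + 9.884 = 36.7 m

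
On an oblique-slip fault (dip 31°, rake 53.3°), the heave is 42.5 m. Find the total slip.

61.8 m

dip-slip = heave / cos(dip) = 42.5 / cos(31°) = 49.58 m
net slip = dip-slip / sin(rake) = 49.58 / sin(53.3°) = 61.8 m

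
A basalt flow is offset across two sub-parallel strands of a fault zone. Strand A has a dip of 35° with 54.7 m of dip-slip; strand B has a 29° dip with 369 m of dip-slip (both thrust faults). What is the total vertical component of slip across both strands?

throw_A = 54.7 × sin(35°) = 31.37 m
throw_B = 369 × sin(29°) = 178.9 m
total = 31.37 + 178.9 = 210 m

210 m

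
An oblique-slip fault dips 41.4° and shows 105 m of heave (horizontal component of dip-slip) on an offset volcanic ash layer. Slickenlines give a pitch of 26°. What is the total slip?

319 m

dip-slip = heave / cos(dip) = 105 / cos(41.4°) = 140 m
net slip = dip-slip / sin(rake) = 140 / sin(26°) = 319 m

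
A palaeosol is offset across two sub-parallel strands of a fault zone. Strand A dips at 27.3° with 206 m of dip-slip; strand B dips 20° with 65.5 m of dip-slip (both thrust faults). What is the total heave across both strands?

heave_A = 206 × cos(27.3°) = 183.1 m
heave_B = 65.5 × cos(20°) = 61.55 m
total = 183.1 + 61.55 = 245 m

245 m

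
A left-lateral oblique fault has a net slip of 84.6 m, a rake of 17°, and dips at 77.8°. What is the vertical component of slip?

dip-slip = net slip × sin(rake) = 84.6 m × sin(17°) = 24.73 m
throw = dip-slip × sin(dip) = 24.73 × sin(77.8°) = 24.2 m

24.2 m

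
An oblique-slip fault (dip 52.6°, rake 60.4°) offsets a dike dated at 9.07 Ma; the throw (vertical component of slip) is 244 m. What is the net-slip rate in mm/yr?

dip-slip = throw / sin(dip) = 244 / sin(52.6°) = 307.1 m
net slip = dip-slip / sin(rake) = 307.1 / sin(60.4°) = 353.2 m
rate = 353.2 m / 9.07 Ma = 0.0000389 m/yr = 0.0389 mm/yr

0.0389 mm/yr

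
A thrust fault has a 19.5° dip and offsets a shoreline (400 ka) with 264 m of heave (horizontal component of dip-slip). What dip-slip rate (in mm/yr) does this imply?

0.700 mm/yr

dip-slip = heave / cos(dip) = 264 m / cos(19.5°) = 280.1 m
rate = 280.1 m / 400 ka = 0.000700 m/yr = 0.700 mm/yr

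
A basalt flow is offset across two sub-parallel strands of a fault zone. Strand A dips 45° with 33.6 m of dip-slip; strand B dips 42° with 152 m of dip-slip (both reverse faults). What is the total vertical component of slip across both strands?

125 m

throw_A = 33.6 × sin(45°) = 23.76 m
throw_B = 152 × sin(42°) = 101.7 m
total = 23.76 + 101.7 = 125 m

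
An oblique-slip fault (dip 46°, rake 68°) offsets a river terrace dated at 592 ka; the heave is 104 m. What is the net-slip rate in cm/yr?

dip-slip = heave / cos(dip) = 104 / cos(46°) = 149.7 m
net slip = dip-slip / sin(rake) = 149.7 / sin(68°) = 161.5 m
rate = 161.5 m / 592 ka = 0.000273 m/yr = 0.0273 cm/yr

0.0273 cm/yr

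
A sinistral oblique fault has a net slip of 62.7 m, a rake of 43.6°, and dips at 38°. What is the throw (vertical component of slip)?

26.6 m

dip-slip = net slip × sin(rake) = 62.7 m × sin(43.6°) = 43.24 m
throw = dip-slip × sin(dip) = 43.24 × sin(38°) = 26.6 m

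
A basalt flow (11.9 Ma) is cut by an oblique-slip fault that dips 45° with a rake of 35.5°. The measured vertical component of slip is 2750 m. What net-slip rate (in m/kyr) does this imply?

0.563 m/kyr

dip-slip = throw / sin(dip) = 2750 / sin(45°) = 3889 m
net slip = dip-slip / sin(rake) = 3889 / sin(35.5°) = 6697 m
rate = 6697 m / 11.9 Ma = 0.000563 m/yr = 0.563 m/kyr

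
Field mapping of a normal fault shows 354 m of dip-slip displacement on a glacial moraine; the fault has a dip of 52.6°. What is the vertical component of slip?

281 m

throw = dip-slip × sin(dip) = 354 m × sin(52.6°) = 281 m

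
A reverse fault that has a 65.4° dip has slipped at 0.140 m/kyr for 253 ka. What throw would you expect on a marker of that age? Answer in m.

32.2 m

dip-slip = rate × time = 0.140 m/kyr × 253 ka = 35.42 m
throw = dip-slip × sin(dip) = 35.42 × sin(65.4°) = 32.2 m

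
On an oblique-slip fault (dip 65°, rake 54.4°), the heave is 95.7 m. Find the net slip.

dip-slip = heave / cos(dip) = 95.7 / cos(65°) = 226.4 m
net slip = dip-slip / sin(rake) = 226.4 / sin(54.4°) = 278 m

278 m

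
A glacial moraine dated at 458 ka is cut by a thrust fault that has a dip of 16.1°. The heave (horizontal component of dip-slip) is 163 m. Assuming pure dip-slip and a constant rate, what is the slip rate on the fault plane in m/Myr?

370 m/Myr

dip-slip = heave / cos(dip) = 163 m / cos(16.1°) = 169.7 m
rate = 169.7 m / 458 ka = 0.000370 m/yr = 370 m/Myr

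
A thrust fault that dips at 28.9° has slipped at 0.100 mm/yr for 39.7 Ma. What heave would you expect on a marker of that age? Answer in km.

3.48 km

dip-slip = rate × time = 0.100 mm/yr × 39.7 Ma = 3970 m
heave = dip-slip × cos(dip) = 3970 × cos(28.9°) = 3480 m = 3.48 km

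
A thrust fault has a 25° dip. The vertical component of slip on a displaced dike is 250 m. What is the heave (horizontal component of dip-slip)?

heave = throw / tan(dip) = 250 / tan(25°) = 536 m

536 m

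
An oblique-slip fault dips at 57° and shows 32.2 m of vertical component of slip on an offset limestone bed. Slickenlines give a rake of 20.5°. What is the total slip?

110 m

dip-slip = throw / sin(dip) = 32.2 / sin(57°) = 38.39 m
net slip = dip-slip / sin(rake) = 38.39 / sin(20.5°) = 110 m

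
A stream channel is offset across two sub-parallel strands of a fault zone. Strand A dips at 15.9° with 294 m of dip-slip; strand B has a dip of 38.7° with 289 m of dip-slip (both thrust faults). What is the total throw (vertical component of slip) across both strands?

261 m

throw_A = 294 × sin(15.9°) = 80.54 m
throw_B = 289 × sin(38.7°) = 180.7 m
total = 80.54 + 180.7 = 261 m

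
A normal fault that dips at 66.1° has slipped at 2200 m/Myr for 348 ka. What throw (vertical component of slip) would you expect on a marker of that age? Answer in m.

dip-slip = rate × time = 2200 m/Myr × 348 ka = 765.6 m
throw = dip-slip × sin(dip) = 765.6 × sin(66.1°) = 700 m

700 m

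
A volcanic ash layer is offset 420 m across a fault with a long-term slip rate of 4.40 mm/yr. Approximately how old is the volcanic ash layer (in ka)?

95.5 ka

age = offset / rate = 420 m / (4.40 mm/yr) = 95500 yr = 95.5 ka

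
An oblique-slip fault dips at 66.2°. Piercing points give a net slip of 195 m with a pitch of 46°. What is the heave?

dip-slip = net slip × sin(rake) = 195 m × sin(46°) = 140.3 m
heave = dip-slip × cos(dip) = 140.3 × cos(66.2°) = 56.6 m

56.6 m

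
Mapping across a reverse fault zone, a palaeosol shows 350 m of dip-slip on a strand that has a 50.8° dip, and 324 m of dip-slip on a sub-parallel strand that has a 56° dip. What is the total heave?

402 m

heave_A = 350 × cos(50.8°) = 221.2 m
heave_B = 324 × cos(56°) = 181.2 m
total = 221.2 + 181.2 = 402 m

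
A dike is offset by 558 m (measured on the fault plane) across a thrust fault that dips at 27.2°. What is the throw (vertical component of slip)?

throw = dip-slip × sin(dip) = 558 m × sin(27.2°) = 255 m

255 m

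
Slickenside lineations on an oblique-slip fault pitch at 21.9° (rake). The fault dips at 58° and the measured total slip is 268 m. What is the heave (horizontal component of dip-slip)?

53 m

dip-slip = net slip × sin(rake) = 268 m × sin(21.9°) = 99.96 m
heave = dip-slip × cos(dip) = 99.96 × cos(58°) = 53 m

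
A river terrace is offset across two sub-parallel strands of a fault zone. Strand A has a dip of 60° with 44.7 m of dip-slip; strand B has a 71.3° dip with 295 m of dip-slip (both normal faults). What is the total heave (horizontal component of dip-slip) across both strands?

117 m

heave_A = 44.7 × cos(60°) = 22.35 m
heave_B = 295 × cos(71.3°) = 94.58 m
total = 22.35 + 94.58 = 117 m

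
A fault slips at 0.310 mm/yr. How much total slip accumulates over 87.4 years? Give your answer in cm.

slip = rate × time = 0.310 mm/yr × 87.4 years = 0.0271 m = 2.71 cm

2.71 cm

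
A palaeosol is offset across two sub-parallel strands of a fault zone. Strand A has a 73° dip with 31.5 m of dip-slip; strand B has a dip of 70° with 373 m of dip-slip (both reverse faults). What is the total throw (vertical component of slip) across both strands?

throw_A = 31.5 × sin(73°) = 30.12 m
throw_B = 373 × sin(70°) = 350.5 m
total = 30.12 + 350.5 = 381 m

381 m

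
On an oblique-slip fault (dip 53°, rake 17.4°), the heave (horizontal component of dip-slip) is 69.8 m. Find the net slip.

388 m

dip-slip = heave / cos(dip) = 69.8 / cos(53°) = 116 m
net slip = dip-slip / sin(rake) = 116 / sin(17.4°) = 388 m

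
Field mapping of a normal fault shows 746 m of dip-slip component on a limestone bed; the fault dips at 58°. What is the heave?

395 m

heave = dip-slip × cos(dip) = 746 m × cos(58°) = 395 m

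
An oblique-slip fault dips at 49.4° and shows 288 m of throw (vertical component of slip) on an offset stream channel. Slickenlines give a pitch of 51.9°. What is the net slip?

dip-slip = throw / sin(dip) = 288 / sin(49.4°) = 379.3 m
net slip = dip-slip / sin(rake) = 379.3 / sin(51.9°) = 482 m

482 m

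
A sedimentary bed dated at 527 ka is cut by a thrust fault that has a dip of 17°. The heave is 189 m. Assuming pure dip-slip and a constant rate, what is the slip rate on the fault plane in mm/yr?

0.375 mm/yr

dip-slip = heave / cos(dip) = 189 m / cos(17°) = 197.6 m
rate = 197.6 m / 527 ka = 0.000375 m/yr = 0.375 mm/yr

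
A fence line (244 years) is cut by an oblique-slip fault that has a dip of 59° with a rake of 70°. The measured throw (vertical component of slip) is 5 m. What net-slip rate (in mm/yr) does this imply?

25.4 mm/yr

dip-slip = throw / sin(dip) = 5 / sin(59°) = 5.833 m
net slip = dip-slip / sin(rake) = 5.833 / sin(70°) = 6.208 m
rate = 6.208 m / 244 years = 0.0254 m/yr = 25.4 mm/yr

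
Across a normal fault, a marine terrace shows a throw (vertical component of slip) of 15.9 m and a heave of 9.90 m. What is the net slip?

18.7 m

net slip = √(throw² + heave²) = √(15.9² + 9.90²) = 18.7 m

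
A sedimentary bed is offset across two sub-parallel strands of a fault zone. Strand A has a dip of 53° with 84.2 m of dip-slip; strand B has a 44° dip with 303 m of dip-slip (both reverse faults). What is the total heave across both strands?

269 m

heave_A = 84.2 × cos(53°) = 50.67 m
heave_B = 303 × cos(44°) = 218 m
total = 50.67 + 218 = 269 m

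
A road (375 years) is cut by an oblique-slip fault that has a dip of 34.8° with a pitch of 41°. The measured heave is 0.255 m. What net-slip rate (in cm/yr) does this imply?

dip-slip = heave / cos(dip) = 0.255 / cos(34.8°) = 0.3105 m
net slip = dip-slip / sin(rake) = 0.3105 / sin(41°) = 0.4733 m
rate = 0.4733 m / 375 years = 0.00126 m/yr = 0.126 cm/yr

0.126 cm/yr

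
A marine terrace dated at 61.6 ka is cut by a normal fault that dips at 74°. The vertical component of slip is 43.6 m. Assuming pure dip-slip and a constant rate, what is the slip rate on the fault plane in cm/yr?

0.0736 cm/yr

dip-slip = throw / sin(dip) = 43.6 m / sin(74°) = 45.36 m
rate = 45.36 m / 61.6 ka = 0.000736 m/yr = 0.0736 cm/yr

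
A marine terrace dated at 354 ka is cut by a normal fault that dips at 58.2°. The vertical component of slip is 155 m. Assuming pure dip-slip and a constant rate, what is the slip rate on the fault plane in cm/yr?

dip-slip = throw / sin(dip) = 155 m / sin(58.2°) = 182.4 m
rate = 182.4 m / 354 ka = 0.000515 m/yr = 0.0515 cm/yr

0.0515 cm/yr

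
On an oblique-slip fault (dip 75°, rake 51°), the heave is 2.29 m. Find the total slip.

11.4 m

dip-slip = heave / cos(dip) = 2.29 / cos(75°) = 8.848 m
net slip = dip-slip / sin(rake) = 8.848 / sin(51°) = 11.4 m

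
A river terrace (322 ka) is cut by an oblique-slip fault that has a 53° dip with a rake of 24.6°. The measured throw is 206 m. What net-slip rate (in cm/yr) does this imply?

dip-slip = throw / sin(dip) = 206 / sin(53°) = 257.9 m
net slip = dip-slip / sin(rake) = 257.9 / sin(24.6°) = 619.6 m
rate = 619.6 m / 322 ka = 0.00192 m/yr = 0.192 cm/yr

0.192 cm/yr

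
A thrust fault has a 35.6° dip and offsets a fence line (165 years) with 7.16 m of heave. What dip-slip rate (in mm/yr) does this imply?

dip-slip = heave / cos(dip) = 7.16 m / cos(35.6°) = 8.806 m
rate = 8.806 m / 165 years = 0.0534 m/yr = 53.4 mm/yr

53.4 mm/yr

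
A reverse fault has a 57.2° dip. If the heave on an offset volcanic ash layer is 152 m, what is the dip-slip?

dip-slip = heave / cos(dip) = 152 / cos(57.2°) = 281 m

281 m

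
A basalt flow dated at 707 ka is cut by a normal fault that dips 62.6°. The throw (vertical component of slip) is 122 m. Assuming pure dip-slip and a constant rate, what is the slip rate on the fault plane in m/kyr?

dip-slip = throw / sin(dip) = 122 m / sin(62.6°) = 137.4 m
rate = 137.4 m / 707 ka = 0.000194 m/yr = 0.194 m/kyr

0.194 m/kyr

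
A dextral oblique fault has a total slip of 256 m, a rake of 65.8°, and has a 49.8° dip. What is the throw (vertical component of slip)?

dip-slip = net slip × sin(rake) = 256 m × sin(65.8°) = 233.5 m
throw = dip-slip × sin(dip) = 233.5 × sin(49.8°) = 178 m

178 m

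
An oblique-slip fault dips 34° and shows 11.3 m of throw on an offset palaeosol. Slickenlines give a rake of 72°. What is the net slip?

dip-slip = throw / sin(dip) = 11.3 / sin(34°) = 20.21 m
net slip = dip-slip / sin(rake) = 20.21 / sin(72°) = 21.2 m

21.2 m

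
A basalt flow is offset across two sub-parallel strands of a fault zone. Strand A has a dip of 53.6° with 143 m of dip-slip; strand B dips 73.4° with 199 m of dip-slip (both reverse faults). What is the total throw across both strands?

throw_A = 143 × sin(53.6°) = 115.1 m
throw_B = 199 × sin(73.4°) = 190.7 m
total = 115.1 + 190.7 = 306 m

306 m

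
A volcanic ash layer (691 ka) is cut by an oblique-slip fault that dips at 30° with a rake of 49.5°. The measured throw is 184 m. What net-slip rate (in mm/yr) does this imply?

dip-slip = throw / sin(dip) = 184 / sin(30°) = 368 m
net slip = dip-slip / sin(rake) = 368 / sin(49.5°) = 484 m
rate = 484 m / 691 ka = 0.000700 m/yr = 0.700 mm/yr

0.700 mm/yr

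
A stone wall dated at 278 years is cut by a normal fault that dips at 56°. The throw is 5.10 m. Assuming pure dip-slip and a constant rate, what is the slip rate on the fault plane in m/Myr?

dip-slip = throw / sin(dip) = 5.10 m / sin(56°) = 6.152 m
rate = 6.152 m / 278 years = 0.0221 m/yr = 22100 m/Myr

22100 m/Myr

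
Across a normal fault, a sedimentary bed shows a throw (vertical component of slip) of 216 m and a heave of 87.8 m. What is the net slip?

233 m

net slip = √(throw² + heave²) = √(216² + 87.8²) = 233 m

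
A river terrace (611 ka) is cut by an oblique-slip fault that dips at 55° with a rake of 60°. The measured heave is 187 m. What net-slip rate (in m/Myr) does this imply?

dip-slip = heave / cos(dip) = 187 / cos(55°) = 326 m
net slip = dip-slip / sin(rake) = 326 / sin(60°) = 376.5 m
rate = 376.5 m / 611 ka = 0.000616 m/yr = 616 m/Myr

616 m/Myr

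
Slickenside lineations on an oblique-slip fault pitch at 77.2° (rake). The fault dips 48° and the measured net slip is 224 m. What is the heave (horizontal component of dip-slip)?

146 m

dip-slip = net slip × sin(rake) = 224 m × sin(77.2°) = 218.4 m
heave = dip-slip × cos(dip) = 218.4 × cos(48°) = 146 m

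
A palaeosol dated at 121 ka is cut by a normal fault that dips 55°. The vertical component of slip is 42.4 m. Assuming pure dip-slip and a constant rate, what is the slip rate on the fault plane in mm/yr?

0.428 mm/yr

dip-slip = throw / sin(dip) = 42.4 m / sin(55°) = 51.76 m
rate = 51.76 m / 121 ka = 0.000428 m/yr = 0.428 mm/yr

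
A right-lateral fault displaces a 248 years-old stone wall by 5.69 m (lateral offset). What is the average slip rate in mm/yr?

22.9 mm/yr

rate = 5.69 m / 248 years = 0.0229 m/yr = 22.9 mm/yr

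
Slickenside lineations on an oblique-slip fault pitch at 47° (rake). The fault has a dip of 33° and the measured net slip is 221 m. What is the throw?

dip-slip = net slip × sin(rake) = 221 m × sin(47°) = 161.6 m
throw = dip-slip × sin(dip) = 161.6 × sin(33°) = 88 m

88 m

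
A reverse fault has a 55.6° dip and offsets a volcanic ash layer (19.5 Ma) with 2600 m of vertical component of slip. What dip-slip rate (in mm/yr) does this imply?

0.162 mm/yr

dip-slip = throw / sin(dip) = 2600 m / sin(55.6°) = 3151 m
rate = 3151 m / 19.5 Ma = 0.000162 m/yr = 0.162 mm/yr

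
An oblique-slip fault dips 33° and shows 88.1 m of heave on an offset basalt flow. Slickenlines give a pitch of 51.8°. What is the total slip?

dip-slip = heave / cos(dip) = 88.1 / cos(33°) = 105 m
net slip = dip-slip / sin(rake) = 105 / sin(51.8°) = 134 m

134 m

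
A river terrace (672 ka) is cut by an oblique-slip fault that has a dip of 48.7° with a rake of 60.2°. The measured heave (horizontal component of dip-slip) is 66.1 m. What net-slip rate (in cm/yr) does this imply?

0.0172 cm/yr

dip-slip = heave / cos(dip) = 66.1 / cos(48.7°) = 100.2 m
net slip = dip-slip / sin(rake) = 100.2 / sin(60.2°) = 115.4 m
rate = 115.4 m / 672 ka = 0.000172 m/yr = 0.0172 cm/yr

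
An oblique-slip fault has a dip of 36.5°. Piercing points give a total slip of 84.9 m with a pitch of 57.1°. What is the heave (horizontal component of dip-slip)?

dip-slip = net slip × sin(rake) = 84.9 m × sin(57.1°) = 71.28 m
heave = dip-slip × cos(dip) = 71.28 × cos(36.5°) = 57.3 m

57.3 m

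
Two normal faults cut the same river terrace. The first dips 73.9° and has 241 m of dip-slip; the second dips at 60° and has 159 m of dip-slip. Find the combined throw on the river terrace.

369 m

throw_A = 241 × sin(73.9°) = 231.5 m
throw_B = 159 × sin(60°) = 137.7 m
total = 231.5 + 137.7 = 369 m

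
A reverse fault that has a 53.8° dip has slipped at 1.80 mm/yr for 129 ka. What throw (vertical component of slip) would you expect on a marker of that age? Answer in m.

dip-slip = rate × time = 1.80 mm/yr × 129 ka = 232.2 m
throw = dip-slip × sin(dip) = 232.2 × sin(53.8°) = 187 m

187 m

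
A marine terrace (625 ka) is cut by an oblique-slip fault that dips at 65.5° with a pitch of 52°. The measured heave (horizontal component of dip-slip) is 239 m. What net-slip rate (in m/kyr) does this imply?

dip-slip = heave / cos(dip) = 239 / cos(65.5°) = 576.3 m
net slip = dip-slip / sin(rake) = 576.3 / sin(52°) = 731.4 m
rate = 731.4 m / 625 ka = 0.00117 m/yr = 1.17 m/kyr

1.17 m/kyr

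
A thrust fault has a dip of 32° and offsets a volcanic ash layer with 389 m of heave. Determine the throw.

throw = heave × tan(dip) = 389 × tan(32°) = 243 m

243 m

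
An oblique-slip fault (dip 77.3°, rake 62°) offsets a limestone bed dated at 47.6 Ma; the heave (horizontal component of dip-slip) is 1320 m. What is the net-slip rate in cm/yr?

0.0143 cm/yr

dip-slip = heave / cos(dip) = 1320 / cos(77.3°) = 6004 m
net slip = dip-slip / sin(rake) = 6004 / sin(62°) = 6800 m
rate = 6800 m / 47.6 Ma = 0.000143 m/yr = 0.0143 cm/yr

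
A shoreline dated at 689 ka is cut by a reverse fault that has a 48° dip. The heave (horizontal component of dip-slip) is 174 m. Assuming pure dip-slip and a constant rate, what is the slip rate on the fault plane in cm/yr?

0.0377 cm/yr

dip-slip = heave / cos(dip) = 174 m / cos(48°) = 260 m
rate = 260 m / 689 ka = 0.000377 m/yr = 0.0377 cm/yr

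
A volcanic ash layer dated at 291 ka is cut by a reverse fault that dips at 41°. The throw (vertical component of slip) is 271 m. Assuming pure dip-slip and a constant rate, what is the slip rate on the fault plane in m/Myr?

1420 m/Myr

dip-slip = throw / sin(dip) = 271 m / sin(41°) = 413.1 m
rate = 413.1 m / 291 ka = 0.00142 m/yr = 1420 m/Myr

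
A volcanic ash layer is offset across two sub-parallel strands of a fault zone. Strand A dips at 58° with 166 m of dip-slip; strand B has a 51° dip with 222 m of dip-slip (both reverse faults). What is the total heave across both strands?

228 m

heave_A = 166 × cos(58°) = 87.97 m
heave_B = 222 × cos(51°) = 139.7 m
total = 87.97 + 139.7 = 228 m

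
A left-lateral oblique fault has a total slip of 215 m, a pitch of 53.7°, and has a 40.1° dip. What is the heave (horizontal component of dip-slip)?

133 m

dip-slip = net slip × sin(rake) = 215 m × sin(53.7°) = 173.3 m
heave = dip-slip × cos(dip) = 173.3 × cos(40.1°) = 133 m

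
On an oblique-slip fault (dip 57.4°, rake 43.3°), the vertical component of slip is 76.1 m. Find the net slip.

132 m

dip-slip = throw / sin(dip) = 76.1 / sin(57.4°) = 90.33 m
net slip = dip-slip / sin(rake) = 90.33 / sin(43.3°) = 132 m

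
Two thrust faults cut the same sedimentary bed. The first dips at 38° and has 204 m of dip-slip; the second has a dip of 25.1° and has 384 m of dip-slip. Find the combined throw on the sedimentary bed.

288 m

throw_A = 204 × sin(38°) = 125.6 m
throw_B = 384 × sin(25.1°) = 162.9 m
total = 125.6 + 162.9 = 288 m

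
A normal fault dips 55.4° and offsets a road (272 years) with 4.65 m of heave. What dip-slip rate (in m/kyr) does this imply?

dip-slip = heave / cos(dip) = 4.65 m / cos(55.4°) = 8.189 m
rate = 8.189 m / 272 years = 0.0301 m/yr = 30.1 m/kyr

30.1 m/kyr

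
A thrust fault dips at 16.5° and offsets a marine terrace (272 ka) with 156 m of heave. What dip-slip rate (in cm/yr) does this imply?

0.0598 cm/yr

dip-slip = heave / cos(dip) = 156 m / cos(16.5°) = 162.7 m
rate = 162.7 m / 272 ka = 0.000598 m/yr = 0.0598 cm/yr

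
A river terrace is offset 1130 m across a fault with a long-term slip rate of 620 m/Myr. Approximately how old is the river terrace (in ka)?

age = offset / rate = 1130 m / (620 m/Myr) = 1.82e+06 yr = 1820 ka

1820 ka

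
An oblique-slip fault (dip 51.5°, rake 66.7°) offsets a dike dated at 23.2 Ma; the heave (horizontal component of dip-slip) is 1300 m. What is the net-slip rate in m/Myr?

98 m/Myr

dip-slip = heave / cos(dip) = 1300 / cos(51.5°) = 2088 m
net slip = dip-slip / sin(rake) = 2088 / sin(66.7°) = 2274 m
rate = 2274 m / 23.2 Ma = 0.0000980 m/yr = 98 m/Myr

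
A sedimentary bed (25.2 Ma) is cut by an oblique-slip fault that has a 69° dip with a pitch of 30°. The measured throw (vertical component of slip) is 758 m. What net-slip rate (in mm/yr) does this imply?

0.0644 mm/yr

dip-slip = throw / sin(dip) = 758 / sin(69°) = 811.9 m
net slip = dip-slip / sin(rake) = 811.9 / sin(30°) = 1624 m
rate = 1624 m / 25.2 Ma = 0.0000644 m/yr = 0.0644 mm/yr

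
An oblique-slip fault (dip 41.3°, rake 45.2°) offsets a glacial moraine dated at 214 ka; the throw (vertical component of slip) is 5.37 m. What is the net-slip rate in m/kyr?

dip-slip = throw / sin(dip) = 5.37 / sin(41.3°) = 8.136 m
net slip = dip-slip / sin(rake) = 8.136 / sin(45.2°) = 11.47 m
rate = 11.47 m / 214 ka = 0.0000536 m/yr = 0.0536 m/kyr

0.0536 m/kyr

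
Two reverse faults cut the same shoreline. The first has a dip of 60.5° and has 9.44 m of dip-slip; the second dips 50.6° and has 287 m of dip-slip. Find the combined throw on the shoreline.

230 m

throw_A = 9.44 × sin(60.5°) = 8.216 m
throw_B = 287 × sin(50.6°) = 221.8 m
total = 8.216 + 221.8 = 230 m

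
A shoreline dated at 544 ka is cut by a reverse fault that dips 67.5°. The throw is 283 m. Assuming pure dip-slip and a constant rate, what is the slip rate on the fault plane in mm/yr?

0.563 mm/yr

dip-slip = throw / sin(dip) = 283 m / sin(67.5°) = 306.3 m
rate = 306.3 m / 544 ka = 0.000563 m/yr = 0.563 mm/yr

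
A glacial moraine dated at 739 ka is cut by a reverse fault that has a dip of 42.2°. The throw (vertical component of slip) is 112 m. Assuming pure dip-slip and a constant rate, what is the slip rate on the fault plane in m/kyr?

dip-slip = throw / sin(dip) = 112 m / sin(42.2°) = 166.7 m
rate = 166.7 m / 739 ka = 0.000226 m/yr = 0.226 m/kyr

0.226 m/kyr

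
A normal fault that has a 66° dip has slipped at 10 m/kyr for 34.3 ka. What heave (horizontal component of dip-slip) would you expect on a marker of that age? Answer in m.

dip-slip = rate × time = 10 m/kyr × 34.3 ka = 343 m
heave = dip-slip × cos(dip) = 343 × cos(66°) = 140 m

140 m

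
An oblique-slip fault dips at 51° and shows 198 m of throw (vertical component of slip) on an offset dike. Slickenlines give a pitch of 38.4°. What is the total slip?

410 m

dip-slip = throw / sin(dip) = 198 / sin(51°) = 254.8 m
net slip = dip-slip / sin(rake) = 254.8 / sin(38.4°) = 410 m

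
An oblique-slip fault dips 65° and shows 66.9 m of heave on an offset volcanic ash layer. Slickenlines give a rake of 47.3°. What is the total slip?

dip-slip = heave / cos(dip) = 66.9 / cos(65°) = 158.3 m
net slip = dip-slip / sin(rake) = 158.3 / sin(47.3°) = 215 m

215 m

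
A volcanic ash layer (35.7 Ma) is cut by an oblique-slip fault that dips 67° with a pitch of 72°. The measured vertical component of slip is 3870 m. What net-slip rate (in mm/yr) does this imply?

dip-slip = throw / sin(dip) = 3870 / sin(67°) = 4204 m
net slip = dip-slip / sin(rake) = 4204 / sin(72°) = 4421 m
rate = 4421 m / 35.7 Ma = 0.000124 m/yr = 0.124 mm/yr

0.124 mm/yr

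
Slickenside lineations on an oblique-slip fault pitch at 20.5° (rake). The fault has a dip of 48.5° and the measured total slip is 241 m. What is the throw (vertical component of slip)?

dip-slip = net slip × sin(rake) = 241 m × sin(20.5°) = 84.40 m
throw = dip-slip × sin(dip) = 84.40 × sin(48.5°) = 63.2 m

63.2 m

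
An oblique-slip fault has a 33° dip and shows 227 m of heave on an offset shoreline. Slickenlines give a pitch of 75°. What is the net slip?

280 m

dip-slip = heave / cos(dip) = 227 / cos(33°) = 270.7 m
net slip = dip-slip / sin(rake) = 270.7 / sin(75°) = 280 m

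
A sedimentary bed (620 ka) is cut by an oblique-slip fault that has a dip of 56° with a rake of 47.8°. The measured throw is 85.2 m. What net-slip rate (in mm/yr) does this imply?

0.224 mm/yr

dip-slip = throw / sin(dip) = 85.2 / sin(56°) = 102.8 m
net slip = dip-slip / sin(rake) = 102.8 / sin(47.8°) = 138.7 m
rate = 138.7 m / 620 ka = 0.000224 m/yr = 0.224 mm/yr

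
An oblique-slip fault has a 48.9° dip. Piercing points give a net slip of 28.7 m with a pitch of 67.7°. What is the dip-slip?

26.6 m

dip-slip = net slip × sin(rake) = 28.7 m × sin(67.7°) = 26.6 m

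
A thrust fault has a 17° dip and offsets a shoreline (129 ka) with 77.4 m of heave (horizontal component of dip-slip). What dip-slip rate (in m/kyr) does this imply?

0.627 m/kyr

dip-slip = heave / cos(dip) = 77.4 m / cos(17°) = 80.94 m
rate = 80.94 m / 129 ka = 0.000627 m/yr = 0.627 m/kyr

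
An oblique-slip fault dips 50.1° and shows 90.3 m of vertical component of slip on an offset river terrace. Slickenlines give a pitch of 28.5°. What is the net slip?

247 m

dip-slip = throw / sin(dip) = 90.3 / sin(50.1°) = 117.7 m
net slip = dip-slip / sin(rake) = 117.7 / sin(28.5°) = 247 m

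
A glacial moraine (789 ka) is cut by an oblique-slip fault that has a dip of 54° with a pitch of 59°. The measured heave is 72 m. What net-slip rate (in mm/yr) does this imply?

0.181 mm/yr

dip-slip = heave / cos(dip) = 72 / cos(54°) = 122.5 m
net slip = dip-slip / sin(rake) = 122.5 / sin(59°) = 142.9 m
rate = 142.9 m / 789 ka = 0.000181 m/yr = 0.181 mm/yr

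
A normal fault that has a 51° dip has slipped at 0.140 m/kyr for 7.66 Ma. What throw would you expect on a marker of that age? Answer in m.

dip-slip = rate × time = 0.140 m/kyr × 7.66 Ma = 1072 m
throw = dip-slip × sin(dip) = 1072 × sin(51°) = 833 m

833 m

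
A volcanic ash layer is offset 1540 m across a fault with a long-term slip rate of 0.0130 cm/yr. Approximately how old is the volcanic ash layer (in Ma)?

age = offset / rate = 1540 m / (0.0130 cm/yr) = 1.18e+07 yr = 11.8 Ma

11.8 Ma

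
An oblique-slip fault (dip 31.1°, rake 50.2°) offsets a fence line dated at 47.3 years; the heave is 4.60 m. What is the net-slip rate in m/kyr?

dip-slip = heave / cos(dip) = 4.60 / cos(31.1°) = 5.372 m
net slip = dip-slip / sin(rake) = 5.372 / sin(50.2°) = 6.992 m
rate = 6.992 m / 47.3 years = 0.148 m/yr = 148 m/kyr

148 m/kyr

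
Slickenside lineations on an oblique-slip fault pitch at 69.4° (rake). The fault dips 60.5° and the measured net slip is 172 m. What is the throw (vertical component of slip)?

140 m

dip-slip = net slip × sin(rake) = 172 m × sin(69.4°) = 161 m
throw = dip-slip × sin(dip) = 161 × sin(60.5°) = 140 m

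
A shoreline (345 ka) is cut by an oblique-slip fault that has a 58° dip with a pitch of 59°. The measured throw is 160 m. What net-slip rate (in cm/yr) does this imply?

0.0638 cm/yr

dip-slip = throw / sin(dip) = 160 / sin(58°) = 188.7 m
net slip = dip-slip / sin(rake) = 188.7 / sin(59°) = 220.1 m
rate = 220.1 m / 345 ka = 0.000638 m/yr = 0.0638 cm/yr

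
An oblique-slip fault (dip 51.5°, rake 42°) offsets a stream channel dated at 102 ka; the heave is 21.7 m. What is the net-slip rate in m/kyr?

dip-slip = heave / cos(dip) = 21.7 / cos(51.5°) = 34.86 m
net slip = dip-slip / sin(rake) = 34.86 / sin(42°) = 52.10 m
rate = 52.10 m / 102 ka = 0.000511 m/yr = 0.511 m/kyr

0.511 m/kyr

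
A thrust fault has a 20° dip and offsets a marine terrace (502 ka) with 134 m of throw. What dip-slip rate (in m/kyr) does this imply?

0.780 m/kyr

dip-slip = throw / sin(dip) = 134 m / sin(20°) = 391.8 m
rate = 391.8 m / 502 ka = 0.000780 m/yr = 0.780 m/kyr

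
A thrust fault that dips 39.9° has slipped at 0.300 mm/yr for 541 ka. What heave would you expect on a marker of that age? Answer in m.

125 m

dip-slip = rate × time = 0.300 mm/yr × 541 ka = 162.3 m
heave = dip-slip × cos(dip) = 162.3 × cos(39.9°) = 125 m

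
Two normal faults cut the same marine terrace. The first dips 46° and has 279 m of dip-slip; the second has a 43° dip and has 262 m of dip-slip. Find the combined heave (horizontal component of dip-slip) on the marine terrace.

heave_A = 279 × cos(46°) = 193.8 m
heave_B = 262 × cos(43°) = 191.6 m
total = 193.8 + 191.6 = 385 m

385 m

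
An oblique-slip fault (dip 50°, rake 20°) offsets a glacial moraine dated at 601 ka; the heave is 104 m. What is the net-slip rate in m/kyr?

dip-slip = heave / cos(dip) = 104 / cos(50°) = 161.8 m
net slip = dip-slip / sin(rake) = 161.8 / sin(20°) = 473.1 m
rate = 473.1 m / 601 ka = 0.000787 m/yr = 0.787 m/kyr

0.787 m/kyr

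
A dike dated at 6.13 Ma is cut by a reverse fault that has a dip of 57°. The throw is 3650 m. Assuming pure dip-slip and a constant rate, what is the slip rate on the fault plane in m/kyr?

dip-slip = throw / sin(dip) = 3650 m / sin(57°) = 4352 m
rate = 4352 m / 6.13 Ma = 0.000710 m/yr = 0.710 m/kyr

0.710 m/kyr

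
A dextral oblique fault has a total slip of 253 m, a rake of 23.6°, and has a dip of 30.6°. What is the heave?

87.2 m

dip-slip = net slip × sin(rake) = 253 m × sin(23.6°) = 101.3 m
heave = dip-slip × cos(dip) = 101.3 × cos(30.6°) = 87.2 m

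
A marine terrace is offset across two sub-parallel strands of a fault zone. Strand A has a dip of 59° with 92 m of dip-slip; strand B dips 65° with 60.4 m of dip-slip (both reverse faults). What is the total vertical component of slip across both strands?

134 m

throw_A = 92 × sin(59°) = 78.86 m
throw_B = 60.4 × sin(65°) = 54.74 m
total = 78.86 + 54.74 = 134 m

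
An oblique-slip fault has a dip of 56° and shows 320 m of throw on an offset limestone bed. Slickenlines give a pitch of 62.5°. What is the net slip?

dip-slip = throw / sin(dip) = 320 / sin(56°) = 386 m
net slip = dip-slip / sin(rake) = 386 / sin(62.5°) = 435 m

435 m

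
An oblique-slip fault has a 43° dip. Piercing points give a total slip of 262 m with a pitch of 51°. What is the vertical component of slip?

dip-slip = net slip × sin(rake) = 262 m × sin(51°) = 203.6 m
throw = dip-slip × sin(dip) = 203.6 × sin(43°) = 139 m

139 m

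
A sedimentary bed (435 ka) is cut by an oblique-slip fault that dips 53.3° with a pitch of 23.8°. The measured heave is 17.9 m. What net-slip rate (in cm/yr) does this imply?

0.0171 cm/yr

dip-slip = heave / cos(dip) = 17.9 / cos(53.3°) = 29.95 m
net slip = dip-slip / sin(rake) = 29.95 / sin(23.8°) = 74.22 m
rate = 74.22 m / 435 ka = 0.000171 m/yr = 0.0171 cm/yr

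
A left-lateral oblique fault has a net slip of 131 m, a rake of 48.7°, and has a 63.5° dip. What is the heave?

dip-slip = net slip × sin(rake) = 131 m × sin(48.7°) = 98.42 m
heave = dip-slip × cos(dip) = 98.42 × cos(63.5°) = 43.9 m

43.9 m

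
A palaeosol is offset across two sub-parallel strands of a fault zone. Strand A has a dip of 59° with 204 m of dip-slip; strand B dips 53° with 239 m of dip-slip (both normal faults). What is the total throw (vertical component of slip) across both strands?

366 m

throw_A = 204 × sin(59°) = 174.9 m
throw_B = 239 × sin(53°) = 190.9 m
total = 174.9 + 190.9 = 366 m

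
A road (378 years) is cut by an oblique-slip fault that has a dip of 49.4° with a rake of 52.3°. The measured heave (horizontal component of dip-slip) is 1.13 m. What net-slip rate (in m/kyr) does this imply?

dip-slip = heave / cos(dip) = 1.13 / cos(49.4°) = 1.736 m
net slip = dip-slip / sin(rake) = 1.736 / sin(52.3°) = 2.195 m
rate = 2.195 m / 378 years = 0.00581 m/yr = 5.81 m/kyr

5.81 m/kyr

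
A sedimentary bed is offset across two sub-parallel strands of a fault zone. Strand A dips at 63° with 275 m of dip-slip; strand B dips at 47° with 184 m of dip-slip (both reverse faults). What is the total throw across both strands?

throw_A = 275 × sin(63°) = 245 m
throw_B = 184 × sin(47°) = 134.6 m
total = 245 + 134.6 = 380 m

380 m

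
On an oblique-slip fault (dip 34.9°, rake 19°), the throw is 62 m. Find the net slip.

333 m

dip-slip = throw / sin(dip) = 62 / sin(34.9°) = 108.4 m
net slip = dip-slip / sin(rake) = 108.4 / sin(19°) = 333 m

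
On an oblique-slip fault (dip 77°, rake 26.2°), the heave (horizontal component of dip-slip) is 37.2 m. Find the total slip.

375 m

dip-slip = heave / cos(dip) = 37.2 / cos(77°) = 165.4 m
net slip = dip-slip / sin(rake) = 165.4 / sin(26.2°) = 375 m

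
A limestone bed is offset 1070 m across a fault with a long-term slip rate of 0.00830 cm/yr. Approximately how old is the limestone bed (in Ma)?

12.9 Ma

age = offset / rate = 1070 m / (0.00830 cm/yr) = 1.29e+07 yr = 12.9 Ma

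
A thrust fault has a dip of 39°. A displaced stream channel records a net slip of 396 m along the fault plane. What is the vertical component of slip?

249 m

throw = dip-slip × sin(dip) = 396 m × sin(39°) = 249 m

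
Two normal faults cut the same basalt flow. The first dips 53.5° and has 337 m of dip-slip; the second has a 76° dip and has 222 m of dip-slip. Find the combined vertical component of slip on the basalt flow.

throw_A = 337 × sin(53.5°) = 270.9 m
throw_B = 222 × sin(76°) = 215.4 m
total = 270.9 + 215.4 = 486 m

486 m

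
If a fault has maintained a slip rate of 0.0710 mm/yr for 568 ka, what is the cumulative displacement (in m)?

slip = rate × time = 0.0710 mm/yr × 568 ka = 40.3 m

40.3 m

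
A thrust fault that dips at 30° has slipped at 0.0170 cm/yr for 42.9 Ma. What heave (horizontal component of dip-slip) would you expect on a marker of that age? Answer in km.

6.32 km

dip-slip = rate × time = 0.0170 cm/yr × 42.9 Ma = 7293 m
heave = dip-slip × cos(dip) = 7293 × cos(30°) = 6320 m = 6.32 km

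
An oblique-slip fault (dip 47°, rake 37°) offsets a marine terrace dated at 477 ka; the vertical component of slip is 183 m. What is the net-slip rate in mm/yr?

0.872 mm/yr

dip-slip = throw / sin(dip) = 183 / sin(47°) = 250.2 m
net slip = dip-slip / sin(rake) = 250.2 / sin(37°) = 415.8 m
rate = 415.8 m / 477 ka = 0.000872 m/yr = 0.872 mm/yr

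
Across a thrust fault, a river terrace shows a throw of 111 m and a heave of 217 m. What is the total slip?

244 m

net slip = √(throw² + heave²) = √(111² + 217²) = 244 m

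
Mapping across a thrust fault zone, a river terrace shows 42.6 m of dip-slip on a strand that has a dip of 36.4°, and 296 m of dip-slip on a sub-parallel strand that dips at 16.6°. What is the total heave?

318 m

heave_A = 42.6 × cos(36.4°) = 34.29 m
heave_B = 296 × cos(16.6°) = 283.7 m
total = 34.29 + 283.7 = 318 m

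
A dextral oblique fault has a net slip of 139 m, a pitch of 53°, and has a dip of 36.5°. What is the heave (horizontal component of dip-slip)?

dip-slip = net slip × sin(rake) = 139 m × sin(53°) = 111 m
heave = dip-slip × cos(dip) = 111 × cos(36.5°) = 89.2 m

89.2 m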